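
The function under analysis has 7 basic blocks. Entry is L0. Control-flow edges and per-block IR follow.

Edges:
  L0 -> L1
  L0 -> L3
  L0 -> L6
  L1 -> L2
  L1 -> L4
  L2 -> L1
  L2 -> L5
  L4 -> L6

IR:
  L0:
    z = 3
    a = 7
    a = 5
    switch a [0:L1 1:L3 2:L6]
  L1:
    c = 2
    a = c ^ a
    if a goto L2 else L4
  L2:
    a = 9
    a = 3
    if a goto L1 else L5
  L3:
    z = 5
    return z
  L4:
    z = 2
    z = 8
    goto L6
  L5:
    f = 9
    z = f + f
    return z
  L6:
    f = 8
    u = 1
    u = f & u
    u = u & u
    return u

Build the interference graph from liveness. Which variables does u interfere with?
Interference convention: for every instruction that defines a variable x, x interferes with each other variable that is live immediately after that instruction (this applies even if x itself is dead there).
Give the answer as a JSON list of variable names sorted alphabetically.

Answer: ["f"]

Derivation:
def/use:
  L0: def={a,z} ue=∅
  L1: def={a,c} ue={a}
  L2: def={a} ue=∅
  L3: def={z} ue=∅
  L4: def={z} ue=∅
  L5: def={f,z} ue=∅
  L6: def={f,u} ue=∅

Backward fixpoint:
  L0 li=∅ lo={a}
  L1 li={a} lo=∅
  L2 li=∅ lo={a}
  L3 li=∅ lo=∅
  L4 li=∅ lo=∅
  L5 li=∅ lo=∅
  L6 li=∅ lo=∅

Interfere edges:
  a — {c}
  c — {a}
  f — {u}
  u — {f}
  z — ∅

N(u) = ["f"]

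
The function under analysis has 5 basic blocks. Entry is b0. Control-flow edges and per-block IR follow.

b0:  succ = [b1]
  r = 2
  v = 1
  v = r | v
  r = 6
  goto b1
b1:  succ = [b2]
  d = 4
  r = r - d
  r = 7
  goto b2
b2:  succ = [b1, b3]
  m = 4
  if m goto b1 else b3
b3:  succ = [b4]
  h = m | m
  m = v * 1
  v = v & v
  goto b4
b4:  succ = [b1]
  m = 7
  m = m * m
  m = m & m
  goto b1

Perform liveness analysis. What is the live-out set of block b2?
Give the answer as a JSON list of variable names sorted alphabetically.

def/use:
  b0 def {r,v} use ∅
  b1 def {d,r} use {r}
  b2 def {m} use ∅
  b3 def {h,m,v} use {m,v}
  b4 def {m} use ∅

Backward fixpoint:
  b0: in=∅ out={r,v}
  b1: in={r,v} out={r,v}
  b2: in={r,v} out={m,r,v}
  b3: in={m,r,v} out={r,v}
  b4: in={r,v} out={r,v}

live-out(b2) = ["m", "r", "v"]

Answer: ["m", "r", "v"]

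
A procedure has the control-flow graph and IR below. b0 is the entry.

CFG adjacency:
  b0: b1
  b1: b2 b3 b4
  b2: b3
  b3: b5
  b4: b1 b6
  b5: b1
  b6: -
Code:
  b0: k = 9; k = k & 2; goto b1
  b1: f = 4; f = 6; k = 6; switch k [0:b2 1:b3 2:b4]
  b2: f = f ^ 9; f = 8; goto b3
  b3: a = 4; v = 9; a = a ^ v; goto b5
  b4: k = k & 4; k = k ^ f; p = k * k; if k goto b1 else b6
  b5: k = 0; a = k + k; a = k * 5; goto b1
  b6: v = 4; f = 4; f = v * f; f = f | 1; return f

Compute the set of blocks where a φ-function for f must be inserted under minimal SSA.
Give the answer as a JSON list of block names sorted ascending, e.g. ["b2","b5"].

Answer: ["b1", "b3"]

Working:
idom tree: b1←b0 b2←b1 b3←b1 b4←b1 b5←b3 b6←b4
Dom∩ at merges:
  b1: preds {b0,b4,b5}: {b0} ∩ {b0,b1,b4} ∩ {b0,b1,b3,b5} = {b0}; idom=b0
  b3: preds {b1,b2}: {b0,b1} ∩ {b0,b1,b2} = {b0,b1}; idom=b1

Frontier:
  join b1 pred b0: · stop@b0
  join b1 pred b4: b4→b1 stop@b0
  join b1 pred b5: b5→b3→b1 stop@b0
  join b3 pred b1: · stop@b1
  join b3 pred b2: b2 stop@b1
  b0 → ∅
  b1 → {b1}
  b2 → {b3}
  b3 → {b1}
  b4 → {b1}
  b5 → {b1}
  b6 → ∅

φ for f: defs {b1,b2,b6}
  DF⁺ = {b1,b3}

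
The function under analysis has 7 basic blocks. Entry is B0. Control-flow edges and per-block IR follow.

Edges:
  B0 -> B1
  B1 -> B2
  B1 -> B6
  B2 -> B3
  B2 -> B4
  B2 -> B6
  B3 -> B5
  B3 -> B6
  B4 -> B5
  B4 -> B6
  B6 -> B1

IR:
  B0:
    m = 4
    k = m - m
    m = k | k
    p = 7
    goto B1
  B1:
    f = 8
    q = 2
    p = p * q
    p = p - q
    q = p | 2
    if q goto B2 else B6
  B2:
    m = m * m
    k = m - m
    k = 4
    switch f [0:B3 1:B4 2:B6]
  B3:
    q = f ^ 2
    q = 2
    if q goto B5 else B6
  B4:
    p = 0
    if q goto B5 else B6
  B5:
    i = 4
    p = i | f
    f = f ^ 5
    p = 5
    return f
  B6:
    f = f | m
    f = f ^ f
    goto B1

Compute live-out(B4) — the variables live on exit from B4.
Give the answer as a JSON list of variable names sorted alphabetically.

Block summaries:
  B0: def={k,m,p} ue=∅
  B1: def={f,p,q} ue={p}
  B2: def={k,m} ue={f,m}
  B3: def={q} ue={f}
  B4: def={p} ue={q}
  B5: def={f,i,p} ue={f}
  B6: def={f} ue={f,m}

Live sets:
  B0 li=∅ lo={m,p}
  B1 li={m,p} lo={f,m,p,q}
  B2 li={f,m,p,q} lo={f,m,p,q}
  B3 li={f,m,p} lo={f,m,p}
  B4 li={f,m,q} lo={f,m,p}
  B5 li={f} lo=∅
  B6 li={f,m,p} lo={m,p}

live-out(B4) = ["f", "m", "p"]

Answer: ["f", "m", "p"]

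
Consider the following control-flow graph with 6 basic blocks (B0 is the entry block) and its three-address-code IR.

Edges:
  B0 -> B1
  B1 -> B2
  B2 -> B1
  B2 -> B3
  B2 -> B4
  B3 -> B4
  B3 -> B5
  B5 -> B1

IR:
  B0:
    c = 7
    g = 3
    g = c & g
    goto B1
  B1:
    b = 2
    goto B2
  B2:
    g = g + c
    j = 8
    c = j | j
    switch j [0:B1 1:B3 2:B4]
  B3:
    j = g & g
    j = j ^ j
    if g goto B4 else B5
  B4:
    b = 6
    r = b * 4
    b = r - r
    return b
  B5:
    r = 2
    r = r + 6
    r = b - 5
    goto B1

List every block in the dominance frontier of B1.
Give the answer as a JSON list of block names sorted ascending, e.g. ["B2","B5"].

Answer: ["B1"]

Analysis:
idom tree: B1←B0 B2←B1 B3←B2 B4←B2 B5←B3
Dom∩ at merges:
  B1: preds {B0,B2,B5}: {B0} ∩ {B0,B1,B2} ∩ {B0,B1,B2,B3,B5} = {B0}; idom=B0
  B4: preds {B2,B3}: {B0,B1,B2} ∩ {B0,B1,B2,B3} = {B0,B1,B2}; idom=B2

DF derivation:
  join B1 pred B0: · stop@B0
  join B1 pred B2: B2→B1 stop@B0
  join B1 pred B5: B5→B3→B2→B1 stop@B0
  join B4 pred B2: · stop@B2
  join B4 pred B3: B3 stop@B2
  B0: DF=∅
  B1: DF={B1}
  B2: DF={B1}
  B3: DF={B1,B4}
  B4: DF=∅
  B5: DF={B1}

DF(B1) = ["B1"]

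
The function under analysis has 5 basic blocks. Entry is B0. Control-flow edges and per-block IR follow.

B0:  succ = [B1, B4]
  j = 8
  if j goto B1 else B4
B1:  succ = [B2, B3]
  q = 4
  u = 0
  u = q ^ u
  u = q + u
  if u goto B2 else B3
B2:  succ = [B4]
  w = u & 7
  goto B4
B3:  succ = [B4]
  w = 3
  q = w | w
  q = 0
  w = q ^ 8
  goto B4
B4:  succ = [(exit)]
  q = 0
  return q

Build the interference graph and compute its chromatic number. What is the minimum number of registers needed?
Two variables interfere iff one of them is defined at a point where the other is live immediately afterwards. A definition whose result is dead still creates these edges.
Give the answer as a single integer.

Answer: 2

Derivation:
Per-block:
  B0 def {j} use ∅
  B1 def {q,u} use ∅
  B2 def {w} use {u}
  B3 def {q,w} use ∅
  B4 def {q} use ∅

Live sets:
  B0: in=∅ out=∅
  B1: in=∅ out={u}
  B2: in={u} out=∅
  B3: in=∅ out=∅
  B4: in=∅ out=∅

Interfere edges:
  j — ∅
  q — {u}
  u — {q}
  w — ∅

Colouring:
  clique {q,u} ⇒ need ≥ 2
  assign j→r0 q→r0 u→r1 w→r0 — no edge inside a register ⇒ χ ≤ 2
  χ = 2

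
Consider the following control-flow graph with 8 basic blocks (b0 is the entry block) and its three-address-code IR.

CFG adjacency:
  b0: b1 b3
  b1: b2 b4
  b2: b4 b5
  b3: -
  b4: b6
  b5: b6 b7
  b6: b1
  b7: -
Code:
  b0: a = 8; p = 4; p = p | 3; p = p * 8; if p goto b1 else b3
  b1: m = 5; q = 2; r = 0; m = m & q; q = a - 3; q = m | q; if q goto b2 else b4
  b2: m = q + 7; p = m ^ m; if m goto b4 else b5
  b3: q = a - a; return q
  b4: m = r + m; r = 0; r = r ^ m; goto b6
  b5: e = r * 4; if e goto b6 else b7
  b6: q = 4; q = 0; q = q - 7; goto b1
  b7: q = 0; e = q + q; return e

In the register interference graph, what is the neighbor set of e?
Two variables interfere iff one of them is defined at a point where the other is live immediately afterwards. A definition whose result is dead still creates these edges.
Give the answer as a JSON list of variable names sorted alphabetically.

Per-block:
  b0: def={a,p} ue=∅
  b1: def={m,q,r} ue={a}
  b2: def={m,p} ue={q}
  b3: def={q} ue={a}
  b4: def={m,r} ue={m,r}
  b5: def={e} ue={r}
  b6: def={q} ue=∅
  b7: def={e,q} ue=∅

Live sets:
  b0 li=∅ lo={a}
  b1 li={a} lo={a,m,q,r}
  b2 li={a,q,r} lo={a,m,r}
  b3 li={a} lo=∅
  b4 li={a,m,r} lo={a}
  b5 li={a,r} lo={a}
  b6 li={a} lo={a}
  b7 li=∅ lo=∅

Conflict graph:
  a: {e,m,p,q,r}
  e: {a}
  m: {a,p,q,r}
  p: {a,m,r}
  q: {a,m,r}
  r: {a,m,p,q}

N(e) = ["a"]

Answer: ["a"]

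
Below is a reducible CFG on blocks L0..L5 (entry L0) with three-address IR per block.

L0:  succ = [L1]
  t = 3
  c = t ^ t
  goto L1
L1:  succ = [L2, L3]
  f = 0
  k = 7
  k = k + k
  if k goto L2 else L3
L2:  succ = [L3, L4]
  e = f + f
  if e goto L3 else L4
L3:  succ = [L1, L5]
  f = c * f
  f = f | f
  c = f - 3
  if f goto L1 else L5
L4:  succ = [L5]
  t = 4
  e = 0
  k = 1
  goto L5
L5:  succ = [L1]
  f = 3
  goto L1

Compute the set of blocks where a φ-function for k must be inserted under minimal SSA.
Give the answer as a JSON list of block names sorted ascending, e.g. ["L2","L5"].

Answer: ["L1", "L5"]

Working:
idom tree: L1←L0 L2←L1 L3←L1 L4←L2 L5←L1
Dom at joins:
  L1: preds {L0,L3,L5}: {L0} ∩ {L0,L1,L3} ∩ {L0,L1,L5} = {L0}; idom=L0
  L3: preds {L1,L2}: {L0,L1} ∩ {L0,L1,L2} = {L0,L1}; idom=L1
  L5: preds {L3,L4}: {L0,L1,L3} ∩ {L0,L1,L2,L4} = {L0,L1}; idom=L1

DF walk-up:
  join L1 pred L0: · stop@L0
  join L1 pred L3: L3→L1 stop@L0
  join L1 pred L5: L5→L1 stop@L0
  join L3 pred L1: · stop@L1
  join L3 pred L2: L2 stop@L1
  join L5 pred L3: L3 stop@L1
  join L5 pred L4: L4→L2 stop@L1
  L0 → ∅
  L1 → {L1}
  L2 → {L3,L5}
  L3 → {L1,L5}
  L4 → {L5}
  L5 → {L1}

φ for k: defs {L1,L4}
  DF⁺ = {L1,L5}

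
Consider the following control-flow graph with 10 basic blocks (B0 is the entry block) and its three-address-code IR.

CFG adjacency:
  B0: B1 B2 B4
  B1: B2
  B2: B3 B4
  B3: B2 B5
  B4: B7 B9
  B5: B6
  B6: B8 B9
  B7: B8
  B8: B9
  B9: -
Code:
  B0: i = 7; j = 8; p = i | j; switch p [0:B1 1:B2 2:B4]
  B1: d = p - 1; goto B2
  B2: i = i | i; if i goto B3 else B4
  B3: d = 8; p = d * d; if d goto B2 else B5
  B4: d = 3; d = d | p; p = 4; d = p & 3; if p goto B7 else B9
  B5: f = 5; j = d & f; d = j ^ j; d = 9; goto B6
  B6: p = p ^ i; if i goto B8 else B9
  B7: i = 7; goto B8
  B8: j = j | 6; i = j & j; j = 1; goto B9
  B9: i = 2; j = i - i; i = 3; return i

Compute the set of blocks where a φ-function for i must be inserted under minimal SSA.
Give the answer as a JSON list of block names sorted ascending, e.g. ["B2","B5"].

idom tree: B1←B0 B2←B0 B3←B2 B4←B0 B5←B3 B6←B5 B7←B4 B8←B0 B9←B0
Dom∩ at merges:
  B2: preds {B0,B1,B3}: {B0} ∩ {B0,B1} ∩ {B0,B2,B3} = {B0}; idom=B0
  B4: preds {B0,B2}: {B0} ∩ {B0,B2} = {B0}; idom=B0
  B8: preds {B6,B7}: {B0,B2,B3,B5,B6} ∩ {B0,B4,B7} = {B0}; idom=B0
  B9: preds {B4,B6,B8}: {B0,B4} ∩ {B0,B2,B3,B5,B6} ∩ {B0,B8} = {B0}; idom=B0

Frontier:
  B2←B0: walk · to B0
  B2←B1: walk B1 to B0
  B2←B3: walk B3→B2 to B0
  B4←B0: walk · to B0
  B4←B2: walk B2 to B0
  B8←B6: walk B6→B5→B3→B2 to B0
  B8←B7: walk B7→B4 to B0
  B9←B4: walk B4 to B0
  B9←B6: walk B6→B5→B3→B2 to B0
  B9←B8: walk B8 to B0
  B0: DF=∅
  B1: DF={B2}
  B2: DF={B2,B4,B8,B9}
  B3: DF={B2,B8,B9}
  B4: DF={B8,B9}
  B5: DF={B8,B9}
  B6: DF={B8,B9}
  B7: DF={B8}
  B8: DF={B9}
  B9: DF=∅

φ for i: defs {B0,B2,B7,B8,B9}
  DF⁺ = {B2,B4,B8,B9}

Answer: ["B2", "B4", "B8", "B9"]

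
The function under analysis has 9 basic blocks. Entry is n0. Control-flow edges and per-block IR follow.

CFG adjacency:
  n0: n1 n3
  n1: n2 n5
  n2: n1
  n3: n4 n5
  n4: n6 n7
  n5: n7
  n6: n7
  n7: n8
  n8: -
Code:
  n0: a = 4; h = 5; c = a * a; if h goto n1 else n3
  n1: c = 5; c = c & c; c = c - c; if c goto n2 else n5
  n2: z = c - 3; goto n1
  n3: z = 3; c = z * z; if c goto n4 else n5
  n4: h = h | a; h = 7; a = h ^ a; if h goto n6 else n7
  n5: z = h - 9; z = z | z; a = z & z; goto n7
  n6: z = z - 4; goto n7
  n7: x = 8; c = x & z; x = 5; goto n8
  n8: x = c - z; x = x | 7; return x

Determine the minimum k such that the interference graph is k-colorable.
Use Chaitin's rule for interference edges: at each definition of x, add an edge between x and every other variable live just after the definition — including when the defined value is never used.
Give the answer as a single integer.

def/use:
  n0: {a,c,h} / ∅
  n1: {c} / ∅
  n2: {z} / {c}
  n3: {c,z} / ∅
  n4: {a,h} / {a,h}
  n5: {a,z} / {h}
  n6: {z} / {z}
  n7: {c,x} / {z}
  n8: {x} / {c,z}

Live sets:
  n0: in=∅ out={a,h}
  n1: in={h} out={c,h}
  n2: in={c,h} out={h}
  n3: in={a,h} out={a,h,z}
  n4: in={a,h,z} out={z}
  n5: in={h} out={z}
  n6: in={z} out={z}
  n7: in={z} out={c,z}
  n8: in={c,z} out=∅

Conflict graph:
  a — {c,h,z}
  c — {a,h,x,z}
  h — {a,c,z}
  x — {c,z}
  z — {a,c,h,x}

Colouring:
  lower bound: {a,c,h,z} mutually conflict ⇒ χ ≥ 4
  4-colouring: r0={c}  r1={z}  r2={a,x}  r3={h}
  χ = 4

Answer: 4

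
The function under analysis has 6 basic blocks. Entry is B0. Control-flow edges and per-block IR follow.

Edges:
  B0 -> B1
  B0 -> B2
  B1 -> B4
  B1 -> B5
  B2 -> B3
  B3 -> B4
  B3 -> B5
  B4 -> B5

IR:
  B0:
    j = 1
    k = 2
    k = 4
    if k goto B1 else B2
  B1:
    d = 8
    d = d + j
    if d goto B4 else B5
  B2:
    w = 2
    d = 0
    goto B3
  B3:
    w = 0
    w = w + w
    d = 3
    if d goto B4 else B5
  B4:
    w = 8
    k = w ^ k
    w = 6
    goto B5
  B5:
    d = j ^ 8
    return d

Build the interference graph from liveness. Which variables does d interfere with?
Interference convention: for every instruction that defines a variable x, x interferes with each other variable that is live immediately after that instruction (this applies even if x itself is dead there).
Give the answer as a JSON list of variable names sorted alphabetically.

Answer: ["j", "k"]

Derivation:
Per-block:
  B0: {j,k} / ∅
  B1: {d} / {j}
  B2: {d,w} / ∅
  B3: {d,w} / ∅
  B4: {k,w} / {k}
  B5: {d} / {j}

Backward fixpoint:
  live B0: ∅→{j,k}
  live B1: {j,k}→{j,k}
  live B2: {j,k}→{j,k}
  live B3: {j,k}→{j,k}
  live B4: {j,k}→{j}
  live B5: {j}→∅

Interfere edges:
  d — {j,k}
  j — {d,k,w}
  k — {d,j,w}
  w — {j,k}

N(d) = ["j", "k"]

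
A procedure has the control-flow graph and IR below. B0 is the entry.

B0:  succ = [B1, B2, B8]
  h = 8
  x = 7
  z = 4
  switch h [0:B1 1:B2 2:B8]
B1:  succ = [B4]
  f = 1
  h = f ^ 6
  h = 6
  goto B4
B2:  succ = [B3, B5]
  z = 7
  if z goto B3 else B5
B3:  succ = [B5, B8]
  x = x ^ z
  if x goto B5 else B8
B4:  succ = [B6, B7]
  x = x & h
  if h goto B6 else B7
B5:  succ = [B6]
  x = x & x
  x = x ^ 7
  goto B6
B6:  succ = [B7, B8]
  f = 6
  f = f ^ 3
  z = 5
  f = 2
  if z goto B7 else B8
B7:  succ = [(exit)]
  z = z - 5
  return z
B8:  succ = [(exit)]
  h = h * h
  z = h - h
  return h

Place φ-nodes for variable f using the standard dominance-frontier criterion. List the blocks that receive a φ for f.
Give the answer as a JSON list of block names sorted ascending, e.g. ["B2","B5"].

idom tree: B1←B0 B2←B0 B3←B2 B4←B1 B5←B2 B6←B0 B7←B0 B8←B0
Join-block Dom:
  B5: preds {B2,B3}: {B0,B2} ∩ {B0,B2,B3} = {B0,B2}; idom=B2
  B6: preds {B4,B5}: {B0,B1,B4} ∩ {B0,B2,B5} = {B0}; idom=B0
  B7: preds {B4,B6}: {B0,B1,B4} ∩ {B0,B6} = {B0}; idom=B0
  B8: preds {B0,B3,B6}: {B0} ∩ {B0,B2,B3} ∩ {B0,B6} = {B0}; idom=B0

Frontier:
  join B5 pred B2: · stop@B2
  join B5 pred B3: B3 stop@B2
  join B6 pred B4: B4→B1 stop@B0
  join B6 pred B5: B5→B2 stop@B0
  join B7 pred B4: B4→B1 stop@B0
  join B7 pred B6: B6 stop@B0
  join B8 pred B0: · stop@B0
  join B8 pred B3: B3→B2 stop@B0
  join B8 pred B6: B6 stop@B0
  B0 → ∅
  B1 → {B6,B7}
  B2 → {B6,B8}
  B3 → {B5,B8}
  B4 → {B6,B7}
  B5 → {B6}
  B6 → {B7,B8}
  B7 → ∅
  B8 → ∅

φ for f: defs {B1,B6}
  DF⁺ = {B6,B7,B8}

Answer: ["B6", "B7", "B8"]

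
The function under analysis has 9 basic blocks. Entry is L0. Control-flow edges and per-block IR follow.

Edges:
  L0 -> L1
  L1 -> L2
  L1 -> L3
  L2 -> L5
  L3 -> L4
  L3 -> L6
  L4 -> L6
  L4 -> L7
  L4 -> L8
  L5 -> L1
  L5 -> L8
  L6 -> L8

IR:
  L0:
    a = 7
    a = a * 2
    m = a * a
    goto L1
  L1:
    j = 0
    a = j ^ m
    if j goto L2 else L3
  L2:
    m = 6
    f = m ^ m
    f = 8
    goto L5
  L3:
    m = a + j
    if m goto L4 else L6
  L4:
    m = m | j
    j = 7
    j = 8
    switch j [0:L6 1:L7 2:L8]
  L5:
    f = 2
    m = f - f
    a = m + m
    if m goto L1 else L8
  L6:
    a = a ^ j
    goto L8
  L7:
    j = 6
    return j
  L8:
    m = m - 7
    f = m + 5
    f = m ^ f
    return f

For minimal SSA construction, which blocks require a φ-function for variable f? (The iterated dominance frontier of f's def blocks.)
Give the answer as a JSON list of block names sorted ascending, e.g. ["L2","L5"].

idom tree: L1←L0 L2←L1 L3←L1 L4←L3 L5←L2 L6←L3 L7←L4 L8←L1
Dom∩ at merges:
  L1: preds {L0,L5}: {L0} ∩ {L0,L1,L2,L5} = {L0}; idom=L0
  L6: preds {L3,L4}: {L0,L1,L3} ∩ {L0,L1,L3,L4} = {L0,L1,L3}; idom=L3
  L8: preds {L4,L5,L6}: {L0,L1,L3,L4} ∩ {L0,L1,L2,L5} ∩ {L0,L1,L3,L6} = {L0,L1}; idom=L1

DF walk-up:
  L1←L0: walk · to L0
  L1←L5: walk L5→L2→L1 to L0
  L6←L3: walk · to L3
  L6←L4: walk L4 to L3
  L8←L4: walk L4→L3 to L1
  L8←L5: walk L5→L2 to L1
  L8←L6: walk L6→L3 to L1
  L0: DF=∅
  L1: DF={L1}
  L2: DF={L1,L8}
  L3: DF={L8}
  L4: DF={L6,L8}
  L5: DF={L1,L8}
  L6: DF={L8}
  L7: DF=∅
  L8: DF=∅

φ for f: defs {L2,L5,L8}
  DF⁺ = {L1,L8}

Answer: ["L1", "L8"]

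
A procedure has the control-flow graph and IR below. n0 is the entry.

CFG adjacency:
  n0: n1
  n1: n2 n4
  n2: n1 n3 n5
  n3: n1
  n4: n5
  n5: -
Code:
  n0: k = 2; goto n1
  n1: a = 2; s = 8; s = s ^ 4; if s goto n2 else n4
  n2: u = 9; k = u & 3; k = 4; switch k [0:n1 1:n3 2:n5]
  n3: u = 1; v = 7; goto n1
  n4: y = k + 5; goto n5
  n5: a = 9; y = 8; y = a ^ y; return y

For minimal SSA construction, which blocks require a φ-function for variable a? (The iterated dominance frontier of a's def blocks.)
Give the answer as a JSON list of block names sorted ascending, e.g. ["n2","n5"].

idom tree: n1←n0 n2←n1 n3←n2 n4←n1 n5←n1
Join-block Dom:
  n1: preds {n0,n2,n3}: {n0} ∩ {n0,n1,n2} ∩ {n0,n1,n2,n3} = {n0}; idom=n0
  n5: preds {n2,n4}: {n0,n1,n2} ∩ {n0,n1,n4} = {n0,n1}; idom=n1

DF walk-up:
  n1←n0: walk · to n0
  n1←n2: walk n2→n1 to n0
  n1←n3: walk n3→n2→n1 to n0
  n5←n2: walk n2 to n1
  n5←n4: walk n4 to n1
  n0 → ∅
  n1 → {n1}
  n2 → {n1,n5}
  n3 → {n1}
  n4 → {n5}
  n5 → ∅

φ for a: defs {n1,n5}
  DF⁺ = {n1}

Answer: ["n1"]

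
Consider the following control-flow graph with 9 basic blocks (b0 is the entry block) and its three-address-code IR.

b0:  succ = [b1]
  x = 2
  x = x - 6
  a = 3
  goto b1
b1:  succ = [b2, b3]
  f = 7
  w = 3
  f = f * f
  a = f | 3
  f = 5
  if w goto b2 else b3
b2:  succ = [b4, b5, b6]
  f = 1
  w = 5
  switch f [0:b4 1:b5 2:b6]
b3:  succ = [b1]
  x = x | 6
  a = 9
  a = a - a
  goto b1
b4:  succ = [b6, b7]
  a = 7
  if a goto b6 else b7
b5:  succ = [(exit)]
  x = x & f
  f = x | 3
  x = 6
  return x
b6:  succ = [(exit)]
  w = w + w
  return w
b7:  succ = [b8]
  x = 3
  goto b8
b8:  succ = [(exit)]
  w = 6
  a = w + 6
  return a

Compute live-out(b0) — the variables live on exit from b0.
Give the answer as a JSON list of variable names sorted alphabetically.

Block summaries:
  b0: {a,x} / ∅
  b1: {a,f,w} / ∅
  b2: {f,w} / ∅
  b3: {a,x} / {x}
  b4: {a} / ∅
  b5: {f,x} / {f,x}
  b6: {w} / {w}
  b7: {x} / ∅
  b8: {a,w} / ∅

Liveness:
  b0: in=∅ out={x}
  b1: in={x} out={x}
  b2: in={x} out={f,w,x}
  b3: in={x} out={x}
  b4: in={w} out={w}
  b5: in={f,x} out=∅
  b6: in={w} out=∅
  b7: in=∅ out=∅
  b8: in=∅ out=∅

live-out(b0) = ["x"]

Answer: ["x"]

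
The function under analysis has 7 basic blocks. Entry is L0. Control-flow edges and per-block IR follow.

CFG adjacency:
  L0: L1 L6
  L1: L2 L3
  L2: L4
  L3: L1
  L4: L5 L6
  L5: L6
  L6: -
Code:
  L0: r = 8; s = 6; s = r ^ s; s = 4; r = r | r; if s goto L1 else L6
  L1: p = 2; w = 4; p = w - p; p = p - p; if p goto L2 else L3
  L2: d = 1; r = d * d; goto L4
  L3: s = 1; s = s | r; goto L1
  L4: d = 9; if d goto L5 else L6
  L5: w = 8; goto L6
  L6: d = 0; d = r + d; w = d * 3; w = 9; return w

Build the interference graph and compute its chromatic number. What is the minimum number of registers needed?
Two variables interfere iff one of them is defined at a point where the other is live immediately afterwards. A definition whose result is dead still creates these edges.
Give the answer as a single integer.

Per-block:
  L0 def {r,s} use ∅
  L1 def {p,w} use ∅
  L2 def {d,r} use ∅
  L3 def {s} use {r}
  L4 def {d} use ∅
  L5 def {w} use ∅
  L6 def {d,w} use {r}

Liveness:
  L0 li=∅ lo={r}
  L1 li={r} lo={r}
  L2 li=∅ lo={r}
  L3 li={r} lo={r}
  L4 li={r} lo={r}
  L5 li={r} lo={r}
  L6 li={r} lo=∅

Conflict graph:
  d: {r}
  p: {r,w}
  r: {d,p,s,w}
  s: {r}
  w: {p,r}

Chromatic number:
  lower bound: {p,r,w} mutually conflict ⇒ χ ≥ 3
  3-colouring: r0={r}  r1={d,p,s}  r2={w}
  χ = 3

Answer: 3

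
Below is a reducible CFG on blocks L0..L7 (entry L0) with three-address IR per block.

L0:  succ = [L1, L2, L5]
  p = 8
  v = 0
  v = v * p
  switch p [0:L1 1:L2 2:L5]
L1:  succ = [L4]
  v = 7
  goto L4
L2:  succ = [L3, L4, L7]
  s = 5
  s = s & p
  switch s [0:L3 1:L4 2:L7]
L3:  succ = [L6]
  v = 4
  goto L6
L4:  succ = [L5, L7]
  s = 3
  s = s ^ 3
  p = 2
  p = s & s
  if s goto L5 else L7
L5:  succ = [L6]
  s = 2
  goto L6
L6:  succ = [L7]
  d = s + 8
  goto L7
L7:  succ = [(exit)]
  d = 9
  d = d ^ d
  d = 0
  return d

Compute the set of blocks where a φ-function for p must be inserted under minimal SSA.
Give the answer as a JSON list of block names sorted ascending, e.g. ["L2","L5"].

Answer: ["L5", "L6", "L7"]

Working:
idom tree: L1←L0 L2←L0 L3←L2 L4←L0 L5←L0 L6←L0 L7←L0
Dom at joins:
  L4: preds {L1,L2}: {L0,L1} ∩ {L0,L2} = {L0}; idom=L0
  L5: preds {L0,L4}: {L0} ∩ {L0,L4} = {L0}; idom=L0
  L6: preds {L3,L5}: {L0,L2,L3} ∩ {L0,L5} = {L0}; idom=L0
  L7: preds {L2,L4,L6}: {L0,L2} ∩ {L0,L4} ∩ {L0,L6} = {L0}; idom=L0

DF walk-up:
  L4←L1: walk L1 to L0
  L4←L2: walk L2 to L0
  L5←L0: walk · to L0
  L5←L4: walk L4 to L0
  L6←L3: walk L3→L2 to L0
  L6←L5: walk L5 to L0
  L7←L2: walk L2 to L0
  L7←L4: walk L4 to L0
  L7←L6: walk L6 to L0
  DF(L0)=∅
  DF(L1)={L4}
  DF(L2)={L4,L6,L7}
  DF(L3)={L6}
  DF(L4)={L5,L7}
  DF(L5)={L6}
  DF(L6)={L7}
  DF(L7)=∅

φ for p: defs {L0,L4}
  DF⁺ = {L5,L6,L7}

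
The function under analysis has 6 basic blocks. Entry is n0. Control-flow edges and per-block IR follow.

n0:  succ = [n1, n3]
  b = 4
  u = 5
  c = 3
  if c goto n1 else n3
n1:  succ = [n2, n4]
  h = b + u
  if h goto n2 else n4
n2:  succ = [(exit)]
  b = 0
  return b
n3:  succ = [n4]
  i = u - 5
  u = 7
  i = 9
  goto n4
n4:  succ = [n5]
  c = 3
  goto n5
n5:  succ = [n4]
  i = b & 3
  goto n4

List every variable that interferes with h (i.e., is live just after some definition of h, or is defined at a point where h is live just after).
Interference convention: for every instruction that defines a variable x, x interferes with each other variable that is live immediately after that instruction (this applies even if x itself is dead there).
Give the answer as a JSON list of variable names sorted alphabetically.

def/use:
  n0: {b,c,u} / ∅
  n1: {h} / {b,u}
  n2: {b} / ∅
  n3: {i,u} / {u}
  n4: {c} / ∅
  n5: {i} / {b}

Liveness:
  n0: in=∅ out={b,u}
  n1: in={b,u} out={b}
  n2: in=∅ out=∅
  n3: in={b,u} out={b}
  n4: in={b} out={b}
  n5: in={b} out={b}

Conflict graph:
  b: {c,h,i,u}
  c: {b,u}
  h: {b}
  i: {b}
  u: {b,c}

N(h) = ["b"]

Answer: ["b"]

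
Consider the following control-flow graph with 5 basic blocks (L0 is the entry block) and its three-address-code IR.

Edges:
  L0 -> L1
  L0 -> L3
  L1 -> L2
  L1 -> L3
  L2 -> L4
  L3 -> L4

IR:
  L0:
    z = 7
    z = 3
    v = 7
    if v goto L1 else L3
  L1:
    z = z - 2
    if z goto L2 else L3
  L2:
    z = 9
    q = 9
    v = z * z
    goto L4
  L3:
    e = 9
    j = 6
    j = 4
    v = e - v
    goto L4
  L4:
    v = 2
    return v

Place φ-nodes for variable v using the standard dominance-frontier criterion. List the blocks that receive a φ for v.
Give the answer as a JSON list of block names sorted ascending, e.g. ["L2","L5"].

Answer: ["L4"]

Working:
idom tree: L1←L0 L2←L1 L3←L0 L4←L0
Dom∩ at merges:
  L3: preds {L0,L1}: {L0} ∩ {L0,L1} = {L0}; idom=L0
  L4: preds {L2,L3}: {L0,L1,L2} ∩ {L0,L3} = {L0}; idom=L0

DF walk-up:
  join L3 pred L0: · stop@L0
  join L3 pred L1: L1 stop@L0
  join L4 pred L2: L2→L1 stop@L0
  join L4 pred L3: L3 stop@L0
  L0 → ∅
  L1 → {L3,L4}
  L2 → {L4}
  L3 → {L4}
  L4 → ∅

φ for v: defs {L0,L2,L3,L4}
  DF⁺ = {L4}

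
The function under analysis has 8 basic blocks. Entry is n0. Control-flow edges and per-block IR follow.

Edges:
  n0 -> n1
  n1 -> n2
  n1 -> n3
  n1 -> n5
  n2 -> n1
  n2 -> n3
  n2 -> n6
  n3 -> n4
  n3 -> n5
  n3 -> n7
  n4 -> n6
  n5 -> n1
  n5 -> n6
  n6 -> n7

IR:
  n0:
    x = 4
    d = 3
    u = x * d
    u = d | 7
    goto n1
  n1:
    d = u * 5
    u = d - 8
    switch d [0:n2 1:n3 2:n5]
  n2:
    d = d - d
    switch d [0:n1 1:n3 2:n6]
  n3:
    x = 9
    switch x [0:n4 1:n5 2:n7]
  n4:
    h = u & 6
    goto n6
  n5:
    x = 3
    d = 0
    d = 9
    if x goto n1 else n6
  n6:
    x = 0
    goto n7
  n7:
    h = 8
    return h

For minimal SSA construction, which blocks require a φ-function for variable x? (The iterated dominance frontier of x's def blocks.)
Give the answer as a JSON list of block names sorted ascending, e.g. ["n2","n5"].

Answer: ["n1", "n5", "n6", "n7"]

Working:
idom tree: n1←n0 n2←n1 n3←n1 n4←n3 n5←n1 n6←n1 n7←n1
Dom at joins:
  n1: preds {n0,n2,n5}: {n0} ∩ {n0,n1,n2} ∩ {n0,n1,n5} = {n0}; idom=n0
  n3: preds {n1,n2}: {n0,n1} ∩ {n0,n1,n2} = {n0,n1}; idom=n1
  n5: preds {n1,n3}: {n0,n1} ∩ {n0,n1,n3} = {n0,n1}; idom=n1
  n6: preds {n2,n4,n5}: {n0,n1,n2} ∩ {n0,n1,n3,n4} ∩ {n0,n1,n5} = {n0,n1}; idom=n1
  n7: preds {n3,n6}: {n0,n1,n3} ∩ {n0,n1,n6} = {n0,n1}; idom=n1

DF derivation:
  join n1 pred n0: · stop@n0
  join n1 pred n2: n2→n1 stop@n0
  join n1 pred n5: n5→n1 stop@n0
  join n3 pred n1: · stop@n1
  join n3 pred n2: n2 stop@n1
  join n5 pred n1: · stop@n1
  join n5 pred n3: n3 stop@n1
  join n6 pred n2: n2 stop@n1
  join n6 pred n4: n4→n3 stop@n1
  join n6 pred n5: n5 stop@n1
  join n7 pred n3: n3 stop@n1
  join n7 pred n6: n6 stop@n1
  n0 → ∅
  n1 → {n1}
  n2 → {n1,n3,n6}
  n3 → {n5,n6,n7}
  n4 → {n6}
  n5 → {n1,n6}
  n6 → {n7}
  n7 → ∅

φ for x: defs {n0,n3,n5,n6}
  DF⁺ = {n1,n5,n6,n7}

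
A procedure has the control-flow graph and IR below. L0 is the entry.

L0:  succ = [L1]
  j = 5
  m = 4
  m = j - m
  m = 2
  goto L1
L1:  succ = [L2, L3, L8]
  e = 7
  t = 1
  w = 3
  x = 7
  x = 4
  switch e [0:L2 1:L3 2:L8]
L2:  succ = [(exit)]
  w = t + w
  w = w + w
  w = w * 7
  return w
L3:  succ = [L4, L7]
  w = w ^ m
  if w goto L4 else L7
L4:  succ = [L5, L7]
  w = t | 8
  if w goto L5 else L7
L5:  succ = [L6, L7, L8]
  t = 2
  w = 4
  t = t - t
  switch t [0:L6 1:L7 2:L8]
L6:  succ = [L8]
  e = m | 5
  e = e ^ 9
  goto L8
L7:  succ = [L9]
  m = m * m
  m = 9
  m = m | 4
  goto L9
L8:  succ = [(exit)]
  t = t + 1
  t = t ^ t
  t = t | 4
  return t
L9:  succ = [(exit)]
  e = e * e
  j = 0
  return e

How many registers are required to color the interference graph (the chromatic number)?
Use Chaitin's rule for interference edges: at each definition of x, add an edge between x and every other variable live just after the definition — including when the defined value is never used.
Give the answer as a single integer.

Answer: 5

Derivation:
def/use:
  L0: {j,m} / ∅
  L1: {e,t,w,x} / ∅
  L2: {w} / {t,w}
  L3: {w} / {m,w}
  L4: {w} / {t}
  L5: {t,w} / ∅
  L6: {e} / {m}
  L7: {m} / {m}
  L8: {t} / {t}
  L9: {e,j} / {e}

Live sets:
  L0 li=∅ lo={m}
  L1 li={m} lo={e,m,t,w}
  L2 li={t,w} lo=∅
  L3 li={e,m,t,w} lo={e,m,t}
  L4 li={e,m,t} lo={e,m}
  L5 li={e,m} lo={e,m,t}
  L6 li={m,t} lo={t}
  L7 li={e,m} lo={e}
  L8 li={t} lo=∅
  L9 li={e} lo=∅

Conflict graph:
  e↔{j,m,t,w,x}
  j↔{e,m}
  m↔{e,j,t,w,x}
  t↔{e,m,w,x}
  w↔{e,m,t,x}
  x↔{e,m,t,w}

Colouring:
  clique {e,m,t,w,x} ⇒ need ≥ 5
  5-colouring: r0={e}  r1={m}  r2={j,t}  r3={w}  r4={x}
  χ = 5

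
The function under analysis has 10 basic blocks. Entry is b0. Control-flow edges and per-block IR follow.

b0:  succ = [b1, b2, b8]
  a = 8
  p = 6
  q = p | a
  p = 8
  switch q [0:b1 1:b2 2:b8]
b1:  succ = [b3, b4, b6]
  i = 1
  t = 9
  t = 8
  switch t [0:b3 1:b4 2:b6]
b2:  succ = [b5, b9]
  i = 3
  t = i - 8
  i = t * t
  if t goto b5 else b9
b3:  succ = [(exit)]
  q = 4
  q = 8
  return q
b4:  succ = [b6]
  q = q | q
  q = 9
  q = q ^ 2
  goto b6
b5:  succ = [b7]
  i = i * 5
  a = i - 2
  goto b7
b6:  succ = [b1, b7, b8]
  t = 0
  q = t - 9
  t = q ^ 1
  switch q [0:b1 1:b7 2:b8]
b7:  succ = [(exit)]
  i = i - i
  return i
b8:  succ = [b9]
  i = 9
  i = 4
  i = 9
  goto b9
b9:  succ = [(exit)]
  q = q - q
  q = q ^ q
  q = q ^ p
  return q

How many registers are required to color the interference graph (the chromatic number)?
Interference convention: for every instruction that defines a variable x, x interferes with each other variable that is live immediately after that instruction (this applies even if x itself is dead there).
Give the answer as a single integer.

Block summaries:
  b0 def {a,p,q} use ∅
  b1 def {i,t} use ∅
  b2 def {i,t} use ∅
  b3 def {q} use ∅
  b4 def {q} use {q}
  b5 def {a,i} use {i}
  b6 def {q,t} use ∅
  b7 def {i} use {i}
  b8 def {i} use ∅
  b9 def {q} use {p,q}

Liveness:
  b0 li=∅ lo={p,q}
  b1 li={p,q} lo={i,p,q}
  b2 li={p,q} lo={i,p,q}
  b3 li=∅ lo=∅
  b4 li={i,p,q} lo={i,p}
  b5 li={i} lo={i}
  b6 li={i,p} lo={i,p,q}
  b7 li={i} lo=∅
  b8 li={p,q} lo={p,q}
  b9 li={p,q} lo=∅

Conflict graph:
  a: {i,p}
  i: {a,p,q,t}
  p: {a,i,q,t}
  q: {i,p,t}
  t: {i,p,q}

Chromatic number:
  lower bound: {i,p,q,t} mutually conflict ⇒ χ ≥ 4
  assign a→r2 i→r0 p→r1 q→r2 t→r3 — no edge inside a register ⇒ χ ≤ 4
  χ = 4

Answer: 4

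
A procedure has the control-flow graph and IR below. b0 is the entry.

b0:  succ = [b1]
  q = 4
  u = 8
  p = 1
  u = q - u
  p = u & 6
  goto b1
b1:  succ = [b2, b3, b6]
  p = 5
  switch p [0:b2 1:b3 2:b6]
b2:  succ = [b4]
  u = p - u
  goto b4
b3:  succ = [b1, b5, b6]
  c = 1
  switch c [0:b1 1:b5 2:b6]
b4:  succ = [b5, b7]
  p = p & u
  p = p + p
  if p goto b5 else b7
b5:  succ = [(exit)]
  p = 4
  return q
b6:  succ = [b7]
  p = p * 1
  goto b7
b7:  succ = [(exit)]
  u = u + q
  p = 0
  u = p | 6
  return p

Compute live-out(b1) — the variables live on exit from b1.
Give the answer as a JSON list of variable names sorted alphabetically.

Block summaries:
  b0: def={p,q,u} ue=∅
  b1: def={p} ue=∅
  b2: def={u} ue={p,u}
  b3: def={c} ue=∅
  b4: def={p} ue={p,u}
  b5: def={p} ue={q}
  b6: def={p} ue={p}
  b7: def={p,u} ue={q,u}

Liveness:
  b0 li=∅ lo={q,u}
  b1 li={q,u} lo={p,q,u}
  b2 li={p,q,u} lo={p,q,u}
  b3 li={p,q,u} lo={p,q,u}
  b4 li={p,q,u} lo={q,u}
  b5 li={q} lo=∅
  b6 li={p,q,u} lo={q,u}
  b7 li={q,u} lo=∅

live-out(b1) = ["p", "q", "u"]

Answer: ["p", "q", "u"]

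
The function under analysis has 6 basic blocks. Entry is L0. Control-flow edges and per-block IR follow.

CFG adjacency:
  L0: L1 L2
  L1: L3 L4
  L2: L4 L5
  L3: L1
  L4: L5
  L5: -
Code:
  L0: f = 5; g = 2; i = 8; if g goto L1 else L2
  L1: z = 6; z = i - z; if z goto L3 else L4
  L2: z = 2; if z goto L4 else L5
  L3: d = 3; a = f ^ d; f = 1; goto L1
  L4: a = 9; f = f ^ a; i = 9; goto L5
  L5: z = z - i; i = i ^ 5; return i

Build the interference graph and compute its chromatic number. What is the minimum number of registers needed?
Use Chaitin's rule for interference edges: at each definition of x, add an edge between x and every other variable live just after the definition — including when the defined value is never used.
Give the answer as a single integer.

Answer: 4

Analysis:
Block summaries:
  L0: {f,g,i} / ∅
  L1: {z} / {i}
  L2: {z} / ∅
  L3: {a,d,f} / {f}
  L4: {a,f,i} / {f}
  L5: {i,z} / {i,z}

Live sets:
  L0: in=∅ out={f,i}
  L1: in={f,i} out={f,i,z}
  L2: in={f,i} out={f,i,z}
  L3: in={f,i} out={f,i}
  L4: in={f,z} out={i,z}
  L5: in={i,z} out=∅

Conflict graph:
  a↔{f,i,z}
  d↔{f,i}
  f↔{a,d,g,i,z}
  g↔{f,i}
  i↔{a,d,f,g,z}
  z↔{a,f,i}

Registers:
  {a,f,i,z} pairwise interfere (4-clique) ⇒ χ ≥ 4
  4-colouring: c0={f}  c1={i}  c2={a,d,g}  c3={z}
  χ = 4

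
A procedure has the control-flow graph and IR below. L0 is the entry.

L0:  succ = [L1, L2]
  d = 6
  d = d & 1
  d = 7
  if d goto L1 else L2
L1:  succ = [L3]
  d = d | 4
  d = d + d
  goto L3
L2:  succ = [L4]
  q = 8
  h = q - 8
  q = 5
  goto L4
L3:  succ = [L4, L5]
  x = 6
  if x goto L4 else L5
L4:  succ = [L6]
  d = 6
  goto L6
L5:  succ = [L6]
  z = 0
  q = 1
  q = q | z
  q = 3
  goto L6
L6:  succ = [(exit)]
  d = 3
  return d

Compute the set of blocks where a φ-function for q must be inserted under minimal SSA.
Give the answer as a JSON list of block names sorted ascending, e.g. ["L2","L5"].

idom tree: L1←L0 L2←L0 L3←L1 L4←L0 L5←L3 L6←L0
Dom∩ at merges:
  L4: preds {L2,L3}: {L0,L2} ∩ {L0,L1,L3} = {L0}; idom=L0
  L6: preds {L4,L5}: {L0,L4} ∩ {L0,L1,L3,L5} = {L0}; idom=L0

DF derivation:
  L4←L2: walk L2 to L0
  L4←L3: walk L3→L1 to L0
  L6←L4: walk L4 to L0
  L6←L5: walk L5→L3→L1 to L0
  DF(L0)=∅
  DF(L1)={L4,L6}
  DF(L2)={L4}
  DF(L3)={L4,L6}
  DF(L4)={L6}
  DF(L5)={L6}
  DF(L6)=∅

φ for q: defs {L2,L5}
  DF⁺ = {L4,L6}

Answer: ["L4", "L6"]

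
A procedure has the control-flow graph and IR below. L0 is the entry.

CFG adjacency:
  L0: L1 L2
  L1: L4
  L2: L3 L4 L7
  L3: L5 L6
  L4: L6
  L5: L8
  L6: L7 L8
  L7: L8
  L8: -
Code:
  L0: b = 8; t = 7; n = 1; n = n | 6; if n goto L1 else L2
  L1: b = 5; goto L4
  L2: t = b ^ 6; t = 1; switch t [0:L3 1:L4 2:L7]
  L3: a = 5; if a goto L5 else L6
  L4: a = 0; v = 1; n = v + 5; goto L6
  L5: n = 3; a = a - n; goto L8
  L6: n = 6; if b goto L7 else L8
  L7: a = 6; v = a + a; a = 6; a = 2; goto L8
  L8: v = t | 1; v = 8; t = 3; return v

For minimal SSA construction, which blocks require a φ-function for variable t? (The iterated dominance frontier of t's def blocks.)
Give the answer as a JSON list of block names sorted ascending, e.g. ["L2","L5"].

Answer: ["L4", "L6", "L7", "L8"]

Working:
idom tree: L1←L0 L2←L0 L3←L2 L4←L0 L5←L3 L6←L0 L7←L0 L8←L0
Join-block Dom:
  L4: preds {L1,L2}: {L0,L1} ∩ {L0,L2} = {L0}; idom=L0
  L6: preds {L3,L4}: {L0,L2,L3} ∩ {L0,L4} = {L0}; idom=L0
  L7: preds {L2,L6}: {L0,L2} ∩ {L0,L6} = {L0}; idom=L0
  L8: preds {L5,L6,L7}: {L0,L2,L3,L5} ∩ {L0,L6} ∩ {L0,L7} = {L0}; idom=L0

Frontier:
  L4←L1: walk L1 to L0
  L4←L2: walk L2 to L0
  L6←L3: walk L3→L2 to L0
  L6←L4: walk L4 to L0
  L7←L2: walk L2 to L0
  L7←L6: walk L6 to L0
  L8←L5: walk L5→L3→L2 to L0
  L8←L6: walk L6 to L0
  L8←L7: walk L7 to L0
  L0 → ∅
  L1 → {L4}
  L2 → {L4,L6,L7,L8}
  L3 → {L6,L8}
  L4 → {L6}
  L5 → {L8}
  L6 → {L7,L8}
  L7 → {L8}
  L8 → ∅

φ for t: defs {L0,L2,L8}
  DF⁺ = {L4,L6,L7,L8}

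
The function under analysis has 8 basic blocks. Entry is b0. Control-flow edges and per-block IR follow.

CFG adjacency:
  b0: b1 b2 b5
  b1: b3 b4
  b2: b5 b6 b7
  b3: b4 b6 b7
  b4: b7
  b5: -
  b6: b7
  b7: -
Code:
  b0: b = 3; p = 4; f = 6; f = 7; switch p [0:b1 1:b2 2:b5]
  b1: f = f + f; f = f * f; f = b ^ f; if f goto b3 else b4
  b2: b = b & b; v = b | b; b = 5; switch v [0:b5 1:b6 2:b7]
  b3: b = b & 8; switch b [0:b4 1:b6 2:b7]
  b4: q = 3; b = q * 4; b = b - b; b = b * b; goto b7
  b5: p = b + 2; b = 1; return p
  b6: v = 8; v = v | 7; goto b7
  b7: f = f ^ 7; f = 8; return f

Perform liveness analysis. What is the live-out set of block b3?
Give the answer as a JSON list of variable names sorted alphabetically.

Answer: ["f"]

Derivation:
def/use:
  b0 def {b,f,p} use ∅
  b1 def {f} use {b,f}
  b2 def {b,v} use {b}
  b3 def {b} use {b}
  b4 def {b,q} use ∅
  b5 def {b,p} use {b}
  b6 def {v} use ∅
  b7 def {f} use {f}

Liveness:
  live b0: ∅→{b,f}
  live b1: {b,f}→{b,f}
  live b2: {b,f}→{b,f}
  live b3: {b,f}→{f}
  live b4: {f}→{f}
  live b5: {b}→∅
  live b6: {f}→{f}
  live b7: {f}→∅

live-out(b3) = ["f"]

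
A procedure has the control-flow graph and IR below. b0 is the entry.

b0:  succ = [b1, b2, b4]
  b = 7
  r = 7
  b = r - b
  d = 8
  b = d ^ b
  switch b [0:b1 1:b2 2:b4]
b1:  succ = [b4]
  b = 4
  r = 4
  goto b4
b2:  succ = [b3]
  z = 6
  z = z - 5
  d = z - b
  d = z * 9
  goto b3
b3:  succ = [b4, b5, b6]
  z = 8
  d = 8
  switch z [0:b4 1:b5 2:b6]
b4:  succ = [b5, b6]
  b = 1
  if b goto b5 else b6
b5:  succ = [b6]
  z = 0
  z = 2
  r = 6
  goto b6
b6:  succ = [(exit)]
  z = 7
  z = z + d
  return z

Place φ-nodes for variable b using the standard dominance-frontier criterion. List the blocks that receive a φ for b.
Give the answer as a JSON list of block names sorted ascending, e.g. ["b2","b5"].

idom tree: b1←b0 b2←b0 b3←b2 b4←b0 b5←b0 b6←b0
Dom at joins:
  b4: preds {b0,b1,b3}: {b0} ∩ {b0,b1} ∩ {b0,b2,b3} = {b0}; idom=b0
  b5: preds {b3,b4}: {b0,b2,b3} ∩ {b0,b4} = {b0}; idom=b0
  b6: preds {b3,b4,b5}: {b0,b2,b3} ∩ {b0,b4} ∩ {b0,b5} = {b0}; idom=b0

Frontier:
  join b4 pred b0: · stop@b0
  join b4 pred b1: b1 stop@b0
  join b4 pred b3: b3→b2 stop@b0
  join b5 pred b3: b3→b2 stop@b0
  join b5 pred b4: b4 stop@b0
  join b6 pred b3: b3→b2 stop@b0
  join b6 pred b4: b4 stop@b0
  join b6 pred b5: b5 stop@b0
  b0 → ∅
  b1 → {b4}
  b2 → {b4,b5,b6}
  b3 → {b4,b5,b6}
  b4 → {b5,b6}
  b5 → {b6}
  b6 → ∅

φ for b: defs {b0,b1,b4}
  DF⁺ = {b4,b5,b6}

Answer: ["b4", "b5", "b6"]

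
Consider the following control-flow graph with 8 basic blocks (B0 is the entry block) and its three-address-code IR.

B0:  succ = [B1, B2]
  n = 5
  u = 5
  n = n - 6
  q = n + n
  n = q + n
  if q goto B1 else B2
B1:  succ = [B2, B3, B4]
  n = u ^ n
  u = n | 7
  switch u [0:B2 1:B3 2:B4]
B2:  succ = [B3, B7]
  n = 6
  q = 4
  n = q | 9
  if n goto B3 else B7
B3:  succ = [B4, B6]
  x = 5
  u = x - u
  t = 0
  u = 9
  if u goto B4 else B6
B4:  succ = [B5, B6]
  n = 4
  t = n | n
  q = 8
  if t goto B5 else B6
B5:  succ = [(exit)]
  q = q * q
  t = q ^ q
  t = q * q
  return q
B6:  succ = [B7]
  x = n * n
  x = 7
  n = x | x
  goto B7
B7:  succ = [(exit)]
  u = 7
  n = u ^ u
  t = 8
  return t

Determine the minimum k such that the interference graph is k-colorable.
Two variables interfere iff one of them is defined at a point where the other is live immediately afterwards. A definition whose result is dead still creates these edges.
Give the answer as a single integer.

Answer: 3

Analysis:
Per-block:
  B0: def={n,q,u} ue=∅
  B1: def={n,u} ue={n,u}
  B2: def={n,q} ue=∅
  B3: def={t,u,x} ue={u}
  B4: def={n,q,t} ue=∅
  B5: def={q,t} ue={q}
  B6: def={n,x} ue={n}
  B7: def={n,t,u} ue=∅

Backward fixpoint:
  B0 li=∅ lo={n,u}
  B1 li={n,u} lo={n,u}
  B2 li={u} lo={n,u}
  B3 li={n,u} lo={n}
  B4 li=∅ lo={n,q}
  B5 li={q} lo=∅
  B6 li={n} lo=∅
  B7 li=∅ lo=∅

Conflict graph:
  n: {q,t,u,x}
  q: {n,t,u}
  t: {n,q}
  u: {n,q,x}
  x: {n,u}

Colouring:
  lower bound: {n,q,t} mutually conflict ⇒ χ ≥ 3
  3-colouring: c0={n}  c1={q,x}  c2={t,u}
  χ = 3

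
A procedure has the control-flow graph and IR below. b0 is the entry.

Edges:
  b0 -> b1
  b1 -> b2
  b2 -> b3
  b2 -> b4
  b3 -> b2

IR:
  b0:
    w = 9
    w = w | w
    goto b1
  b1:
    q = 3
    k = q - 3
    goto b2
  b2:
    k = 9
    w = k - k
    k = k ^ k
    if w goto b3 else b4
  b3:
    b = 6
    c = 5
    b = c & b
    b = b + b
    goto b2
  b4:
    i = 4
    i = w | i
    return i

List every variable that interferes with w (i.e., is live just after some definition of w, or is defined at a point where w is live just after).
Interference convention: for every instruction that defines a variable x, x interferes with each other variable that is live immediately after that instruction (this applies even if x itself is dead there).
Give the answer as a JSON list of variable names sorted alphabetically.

Answer: ["i", "k"]

Analysis:
Per-block:
  b0: def={w} ue=∅
  b1: def={k,q} ue=∅
  b2: def={k,w} ue=∅
  b3: def={b,c} ue=∅
  b4: def={i} ue={w}

Live sets:
  live b0: ∅→∅
  live b1: ∅→∅
  live b2: ∅→{w}
  live b3: ∅→∅
  live b4: {w}→∅

Interfere edges:
  b — {c}
  c — {b}
  i — {w}
  k — {w}
  q — ∅
  w — {i,k}

N(w) = ["i", "k"]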